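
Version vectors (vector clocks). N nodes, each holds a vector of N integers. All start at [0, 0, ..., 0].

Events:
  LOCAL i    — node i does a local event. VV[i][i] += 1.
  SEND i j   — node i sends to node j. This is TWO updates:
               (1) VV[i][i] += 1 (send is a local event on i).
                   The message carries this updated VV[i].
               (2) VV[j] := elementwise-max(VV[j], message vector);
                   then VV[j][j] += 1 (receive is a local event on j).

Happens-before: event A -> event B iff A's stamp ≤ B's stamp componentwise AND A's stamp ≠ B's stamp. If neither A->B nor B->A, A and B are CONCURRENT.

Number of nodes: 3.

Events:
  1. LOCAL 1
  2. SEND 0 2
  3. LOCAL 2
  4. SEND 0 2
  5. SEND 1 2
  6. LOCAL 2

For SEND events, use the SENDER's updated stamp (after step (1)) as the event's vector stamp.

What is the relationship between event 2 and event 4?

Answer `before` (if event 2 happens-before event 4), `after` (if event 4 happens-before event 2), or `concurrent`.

Initial: VV[0]=[0, 0, 0]
Initial: VV[1]=[0, 0, 0]
Initial: VV[2]=[0, 0, 0]
Event 1: LOCAL 1: VV[1][1]++ -> VV[1]=[0, 1, 0]
Event 2: SEND 0->2: VV[0][0]++ -> VV[0]=[1, 0, 0], msg_vec=[1, 0, 0]; VV[2]=max(VV[2],msg_vec) then VV[2][2]++ -> VV[2]=[1, 0, 1]
Event 3: LOCAL 2: VV[2][2]++ -> VV[2]=[1, 0, 2]
Event 4: SEND 0->2: VV[0][0]++ -> VV[0]=[2, 0, 0], msg_vec=[2, 0, 0]; VV[2]=max(VV[2],msg_vec) then VV[2][2]++ -> VV[2]=[2, 0, 3]
Event 5: SEND 1->2: VV[1][1]++ -> VV[1]=[0, 2, 0], msg_vec=[0, 2, 0]; VV[2]=max(VV[2],msg_vec) then VV[2][2]++ -> VV[2]=[2, 2, 4]
Event 6: LOCAL 2: VV[2][2]++ -> VV[2]=[2, 2, 5]
Event 2 stamp: [1, 0, 0]
Event 4 stamp: [2, 0, 0]
[1, 0, 0] <= [2, 0, 0]? True
[2, 0, 0] <= [1, 0, 0]? False
Relation: before

Answer: before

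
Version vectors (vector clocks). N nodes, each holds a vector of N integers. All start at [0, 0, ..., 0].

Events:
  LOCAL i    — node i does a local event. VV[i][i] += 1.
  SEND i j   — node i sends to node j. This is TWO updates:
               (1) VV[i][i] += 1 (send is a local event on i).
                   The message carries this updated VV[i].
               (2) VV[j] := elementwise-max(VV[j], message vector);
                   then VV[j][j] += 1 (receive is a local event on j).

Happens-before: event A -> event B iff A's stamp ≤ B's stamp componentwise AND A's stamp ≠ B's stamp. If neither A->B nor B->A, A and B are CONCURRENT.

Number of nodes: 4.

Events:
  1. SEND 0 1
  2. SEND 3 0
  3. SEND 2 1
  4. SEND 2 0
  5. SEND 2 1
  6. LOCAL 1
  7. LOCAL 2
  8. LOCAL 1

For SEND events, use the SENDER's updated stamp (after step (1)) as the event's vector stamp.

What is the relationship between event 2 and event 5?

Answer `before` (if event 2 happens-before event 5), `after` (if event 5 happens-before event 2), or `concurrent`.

Initial: VV[0]=[0, 0, 0, 0]
Initial: VV[1]=[0, 0, 0, 0]
Initial: VV[2]=[0, 0, 0, 0]
Initial: VV[3]=[0, 0, 0, 0]
Event 1: SEND 0->1: VV[0][0]++ -> VV[0]=[1, 0, 0, 0], msg_vec=[1, 0, 0, 0]; VV[1]=max(VV[1],msg_vec) then VV[1][1]++ -> VV[1]=[1, 1, 0, 0]
Event 2: SEND 3->0: VV[3][3]++ -> VV[3]=[0, 0, 0, 1], msg_vec=[0, 0, 0, 1]; VV[0]=max(VV[0],msg_vec) then VV[0][0]++ -> VV[0]=[2, 0, 0, 1]
Event 3: SEND 2->1: VV[2][2]++ -> VV[2]=[0, 0, 1, 0], msg_vec=[0, 0, 1, 0]; VV[1]=max(VV[1],msg_vec) then VV[1][1]++ -> VV[1]=[1, 2, 1, 0]
Event 4: SEND 2->0: VV[2][2]++ -> VV[2]=[0, 0, 2, 0], msg_vec=[0, 0, 2, 0]; VV[0]=max(VV[0],msg_vec) then VV[0][0]++ -> VV[0]=[3, 0, 2, 1]
Event 5: SEND 2->1: VV[2][2]++ -> VV[2]=[0, 0, 3, 0], msg_vec=[0, 0, 3, 0]; VV[1]=max(VV[1],msg_vec) then VV[1][1]++ -> VV[1]=[1, 3, 3, 0]
Event 6: LOCAL 1: VV[1][1]++ -> VV[1]=[1, 4, 3, 0]
Event 7: LOCAL 2: VV[2][2]++ -> VV[2]=[0, 0, 4, 0]
Event 8: LOCAL 1: VV[1][1]++ -> VV[1]=[1, 5, 3, 0]
Event 2 stamp: [0, 0, 0, 1]
Event 5 stamp: [0, 0, 3, 0]
[0, 0, 0, 1] <= [0, 0, 3, 0]? False
[0, 0, 3, 0] <= [0, 0, 0, 1]? False
Relation: concurrent

Answer: concurrent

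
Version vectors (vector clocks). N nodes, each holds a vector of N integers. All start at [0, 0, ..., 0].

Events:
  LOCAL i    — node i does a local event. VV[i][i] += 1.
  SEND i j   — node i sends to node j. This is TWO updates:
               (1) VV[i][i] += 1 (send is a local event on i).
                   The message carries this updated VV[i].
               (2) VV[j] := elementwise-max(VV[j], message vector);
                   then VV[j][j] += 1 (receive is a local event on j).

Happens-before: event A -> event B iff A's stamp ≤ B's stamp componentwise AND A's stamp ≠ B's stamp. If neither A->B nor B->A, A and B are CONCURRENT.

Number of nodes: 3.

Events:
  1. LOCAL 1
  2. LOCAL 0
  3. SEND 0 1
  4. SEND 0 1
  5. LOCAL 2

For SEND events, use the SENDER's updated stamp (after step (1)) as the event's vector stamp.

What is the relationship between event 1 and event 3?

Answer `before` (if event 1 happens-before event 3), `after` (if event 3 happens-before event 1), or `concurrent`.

Answer: concurrent

Derivation:
Initial: VV[0]=[0, 0, 0]
Initial: VV[1]=[0, 0, 0]
Initial: VV[2]=[0, 0, 0]
Event 1: LOCAL 1: VV[1][1]++ -> VV[1]=[0, 1, 0]
Event 2: LOCAL 0: VV[0][0]++ -> VV[0]=[1, 0, 0]
Event 3: SEND 0->1: VV[0][0]++ -> VV[0]=[2, 0, 0], msg_vec=[2, 0, 0]; VV[1]=max(VV[1],msg_vec) then VV[1][1]++ -> VV[1]=[2, 2, 0]
Event 4: SEND 0->1: VV[0][0]++ -> VV[0]=[3, 0, 0], msg_vec=[3, 0, 0]; VV[1]=max(VV[1],msg_vec) then VV[1][1]++ -> VV[1]=[3, 3, 0]
Event 5: LOCAL 2: VV[2][2]++ -> VV[2]=[0, 0, 1]
Event 1 stamp: [0, 1, 0]
Event 3 stamp: [2, 0, 0]
[0, 1, 0] <= [2, 0, 0]? False
[2, 0, 0] <= [0, 1, 0]? False
Relation: concurrent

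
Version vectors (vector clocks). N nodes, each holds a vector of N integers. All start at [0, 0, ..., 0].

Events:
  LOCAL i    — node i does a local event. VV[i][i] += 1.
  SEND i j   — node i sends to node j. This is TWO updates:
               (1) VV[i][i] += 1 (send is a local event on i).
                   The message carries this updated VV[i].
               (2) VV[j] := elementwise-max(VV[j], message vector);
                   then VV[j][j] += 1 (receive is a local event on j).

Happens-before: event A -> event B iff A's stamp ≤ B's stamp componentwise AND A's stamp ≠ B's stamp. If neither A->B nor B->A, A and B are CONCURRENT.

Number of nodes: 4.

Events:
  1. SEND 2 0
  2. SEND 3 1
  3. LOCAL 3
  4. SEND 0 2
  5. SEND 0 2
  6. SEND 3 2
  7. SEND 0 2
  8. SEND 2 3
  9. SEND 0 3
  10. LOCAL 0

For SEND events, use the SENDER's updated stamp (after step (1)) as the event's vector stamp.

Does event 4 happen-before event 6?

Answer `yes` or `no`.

Answer: no

Derivation:
Initial: VV[0]=[0, 0, 0, 0]
Initial: VV[1]=[0, 0, 0, 0]
Initial: VV[2]=[0, 0, 0, 0]
Initial: VV[3]=[0, 0, 0, 0]
Event 1: SEND 2->0: VV[2][2]++ -> VV[2]=[0, 0, 1, 0], msg_vec=[0, 0, 1, 0]; VV[0]=max(VV[0],msg_vec) then VV[0][0]++ -> VV[0]=[1, 0, 1, 0]
Event 2: SEND 3->1: VV[3][3]++ -> VV[3]=[0, 0, 0, 1], msg_vec=[0, 0, 0, 1]; VV[1]=max(VV[1],msg_vec) then VV[1][1]++ -> VV[1]=[0, 1, 0, 1]
Event 3: LOCAL 3: VV[3][3]++ -> VV[3]=[0, 0, 0, 2]
Event 4: SEND 0->2: VV[0][0]++ -> VV[0]=[2, 0, 1, 0], msg_vec=[2, 0, 1, 0]; VV[2]=max(VV[2],msg_vec) then VV[2][2]++ -> VV[2]=[2, 0, 2, 0]
Event 5: SEND 0->2: VV[0][0]++ -> VV[0]=[3, 0, 1, 0], msg_vec=[3, 0, 1, 0]; VV[2]=max(VV[2],msg_vec) then VV[2][2]++ -> VV[2]=[3, 0, 3, 0]
Event 6: SEND 3->2: VV[3][3]++ -> VV[3]=[0, 0, 0, 3], msg_vec=[0, 0, 0, 3]; VV[2]=max(VV[2],msg_vec) then VV[2][2]++ -> VV[2]=[3, 0, 4, 3]
Event 7: SEND 0->2: VV[0][0]++ -> VV[0]=[4, 0, 1, 0], msg_vec=[4, 0, 1, 0]; VV[2]=max(VV[2],msg_vec) then VV[2][2]++ -> VV[2]=[4, 0, 5, 3]
Event 8: SEND 2->3: VV[2][2]++ -> VV[2]=[4, 0, 6, 3], msg_vec=[4, 0, 6, 3]; VV[3]=max(VV[3],msg_vec) then VV[3][3]++ -> VV[3]=[4, 0, 6, 4]
Event 9: SEND 0->3: VV[0][0]++ -> VV[0]=[5, 0, 1, 0], msg_vec=[5, 0, 1, 0]; VV[3]=max(VV[3],msg_vec) then VV[3][3]++ -> VV[3]=[5, 0, 6, 5]
Event 10: LOCAL 0: VV[0][0]++ -> VV[0]=[6, 0, 1, 0]
Event 4 stamp: [2, 0, 1, 0]
Event 6 stamp: [0, 0, 0, 3]
[2, 0, 1, 0] <= [0, 0, 0, 3]? False. Equal? False. Happens-before: False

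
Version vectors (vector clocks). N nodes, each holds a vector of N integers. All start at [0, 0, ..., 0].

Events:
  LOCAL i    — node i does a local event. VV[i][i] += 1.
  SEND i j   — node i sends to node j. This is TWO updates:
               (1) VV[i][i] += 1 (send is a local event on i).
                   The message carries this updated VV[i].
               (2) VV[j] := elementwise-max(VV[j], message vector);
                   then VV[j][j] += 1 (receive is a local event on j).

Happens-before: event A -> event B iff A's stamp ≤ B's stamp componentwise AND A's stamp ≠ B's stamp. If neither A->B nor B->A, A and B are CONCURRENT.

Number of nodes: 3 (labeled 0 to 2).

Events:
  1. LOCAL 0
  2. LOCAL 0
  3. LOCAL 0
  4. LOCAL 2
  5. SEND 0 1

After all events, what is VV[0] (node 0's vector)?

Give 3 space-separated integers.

Initial: VV[0]=[0, 0, 0]
Initial: VV[1]=[0, 0, 0]
Initial: VV[2]=[0, 0, 0]
Event 1: LOCAL 0: VV[0][0]++ -> VV[0]=[1, 0, 0]
Event 2: LOCAL 0: VV[0][0]++ -> VV[0]=[2, 0, 0]
Event 3: LOCAL 0: VV[0][0]++ -> VV[0]=[3, 0, 0]
Event 4: LOCAL 2: VV[2][2]++ -> VV[2]=[0, 0, 1]
Event 5: SEND 0->1: VV[0][0]++ -> VV[0]=[4, 0, 0], msg_vec=[4, 0, 0]; VV[1]=max(VV[1],msg_vec) then VV[1][1]++ -> VV[1]=[4, 1, 0]
Final vectors: VV[0]=[4, 0, 0]; VV[1]=[4, 1, 0]; VV[2]=[0, 0, 1]

Answer: 4 0 0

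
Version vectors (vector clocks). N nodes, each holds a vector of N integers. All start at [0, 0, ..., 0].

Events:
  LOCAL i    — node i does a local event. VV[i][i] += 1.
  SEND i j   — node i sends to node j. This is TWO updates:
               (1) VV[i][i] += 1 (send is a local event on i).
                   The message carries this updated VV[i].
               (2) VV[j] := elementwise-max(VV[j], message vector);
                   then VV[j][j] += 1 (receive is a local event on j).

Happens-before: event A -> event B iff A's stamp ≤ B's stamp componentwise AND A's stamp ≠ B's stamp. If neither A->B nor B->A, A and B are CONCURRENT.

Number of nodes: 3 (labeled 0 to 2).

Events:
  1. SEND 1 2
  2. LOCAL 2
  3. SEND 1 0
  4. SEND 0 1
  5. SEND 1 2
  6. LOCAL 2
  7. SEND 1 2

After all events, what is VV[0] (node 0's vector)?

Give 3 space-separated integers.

Initial: VV[0]=[0, 0, 0]
Initial: VV[1]=[0, 0, 0]
Initial: VV[2]=[0, 0, 0]
Event 1: SEND 1->2: VV[1][1]++ -> VV[1]=[0, 1, 0], msg_vec=[0, 1, 0]; VV[2]=max(VV[2],msg_vec) then VV[2][2]++ -> VV[2]=[0, 1, 1]
Event 2: LOCAL 2: VV[2][2]++ -> VV[2]=[0, 1, 2]
Event 3: SEND 1->0: VV[1][1]++ -> VV[1]=[0, 2, 0], msg_vec=[0, 2, 0]; VV[0]=max(VV[0],msg_vec) then VV[0][0]++ -> VV[0]=[1, 2, 0]
Event 4: SEND 0->1: VV[0][0]++ -> VV[0]=[2, 2, 0], msg_vec=[2, 2, 0]; VV[1]=max(VV[1],msg_vec) then VV[1][1]++ -> VV[1]=[2, 3, 0]
Event 5: SEND 1->2: VV[1][1]++ -> VV[1]=[2, 4, 0], msg_vec=[2, 4, 0]; VV[2]=max(VV[2],msg_vec) then VV[2][2]++ -> VV[2]=[2, 4, 3]
Event 6: LOCAL 2: VV[2][2]++ -> VV[2]=[2, 4, 4]
Event 7: SEND 1->2: VV[1][1]++ -> VV[1]=[2, 5, 0], msg_vec=[2, 5, 0]; VV[2]=max(VV[2],msg_vec) then VV[2][2]++ -> VV[2]=[2, 5, 5]
Final vectors: VV[0]=[2, 2, 0]; VV[1]=[2, 5, 0]; VV[2]=[2, 5, 5]

Answer: 2 2 0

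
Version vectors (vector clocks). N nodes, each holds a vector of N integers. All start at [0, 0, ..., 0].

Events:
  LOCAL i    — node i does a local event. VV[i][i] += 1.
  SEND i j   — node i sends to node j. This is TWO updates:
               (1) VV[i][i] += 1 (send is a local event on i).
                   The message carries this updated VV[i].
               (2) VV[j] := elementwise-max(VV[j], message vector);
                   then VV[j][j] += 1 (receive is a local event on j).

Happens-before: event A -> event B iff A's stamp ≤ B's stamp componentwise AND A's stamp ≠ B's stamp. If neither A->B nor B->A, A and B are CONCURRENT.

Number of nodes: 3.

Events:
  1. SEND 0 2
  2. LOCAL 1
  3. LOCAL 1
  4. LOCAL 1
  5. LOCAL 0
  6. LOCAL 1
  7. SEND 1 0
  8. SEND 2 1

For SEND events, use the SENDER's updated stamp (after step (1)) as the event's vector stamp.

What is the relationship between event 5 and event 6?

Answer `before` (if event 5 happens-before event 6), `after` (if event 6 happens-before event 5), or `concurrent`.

Answer: concurrent

Derivation:
Initial: VV[0]=[0, 0, 0]
Initial: VV[1]=[0, 0, 0]
Initial: VV[2]=[0, 0, 0]
Event 1: SEND 0->2: VV[0][0]++ -> VV[0]=[1, 0, 0], msg_vec=[1, 0, 0]; VV[2]=max(VV[2],msg_vec) then VV[2][2]++ -> VV[2]=[1, 0, 1]
Event 2: LOCAL 1: VV[1][1]++ -> VV[1]=[0, 1, 0]
Event 3: LOCAL 1: VV[1][1]++ -> VV[1]=[0, 2, 0]
Event 4: LOCAL 1: VV[1][1]++ -> VV[1]=[0, 3, 0]
Event 5: LOCAL 0: VV[0][0]++ -> VV[0]=[2, 0, 0]
Event 6: LOCAL 1: VV[1][1]++ -> VV[1]=[0, 4, 0]
Event 7: SEND 1->0: VV[1][1]++ -> VV[1]=[0, 5, 0], msg_vec=[0, 5, 0]; VV[0]=max(VV[0],msg_vec) then VV[0][0]++ -> VV[0]=[3, 5, 0]
Event 8: SEND 2->1: VV[2][2]++ -> VV[2]=[1, 0, 2], msg_vec=[1, 0, 2]; VV[1]=max(VV[1],msg_vec) then VV[1][1]++ -> VV[1]=[1, 6, 2]
Event 5 stamp: [2, 0, 0]
Event 6 stamp: [0, 4, 0]
[2, 0, 0] <= [0, 4, 0]? False
[0, 4, 0] <= [2, 0, 0]? False
Relation: concurrent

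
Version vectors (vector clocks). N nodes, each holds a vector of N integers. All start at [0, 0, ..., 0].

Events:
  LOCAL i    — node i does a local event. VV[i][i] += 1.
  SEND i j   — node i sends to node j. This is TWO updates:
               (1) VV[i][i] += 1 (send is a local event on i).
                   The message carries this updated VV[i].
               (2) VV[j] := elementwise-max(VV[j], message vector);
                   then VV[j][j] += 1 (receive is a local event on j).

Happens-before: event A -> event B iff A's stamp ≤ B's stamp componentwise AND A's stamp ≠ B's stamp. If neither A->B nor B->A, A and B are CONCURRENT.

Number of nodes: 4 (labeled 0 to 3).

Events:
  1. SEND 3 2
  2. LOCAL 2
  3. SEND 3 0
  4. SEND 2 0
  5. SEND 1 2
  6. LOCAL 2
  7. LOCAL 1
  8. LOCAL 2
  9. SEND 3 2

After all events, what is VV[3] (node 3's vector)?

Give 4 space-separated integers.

Answer: 0 0 0 3

Derivation:
Initial: VV[0]=[0, 0, 0, 0]
Initial: VV[1]=[0, 0, 0, 0]
Initial: VV[2]=[0, 0, 0, 0]
Initial: VV[3]=[0, 0, 0, 0]
Event 1: SEND 3->2: VV[3][3]++ -> VV[3]=[0, 0, 0, 1], msg_vec=[0, 0, 0, 1]; VV[2]=max(VV[2],msg_vec) then VV[2][2]++ -> VV[2]=[0, 0, 1, 1]
Event 2: LOCAL 2: VV[2][2]++ -> VV[2]=[0, 0, 2, 1]
Event 3: SEND 3->0: VV[3][3]++ -> VV[3]=[0, 0, 0, 2], msg_vec=[0, 0, 0, 2]; VV[0]=max(VV[0],msg_vec) then VV[0][0]++ -> VV[0]=[1, 0, 0, 2]
Event 4: SEND 2->0: VV[2][2]++ -> VV[2]=[0, 0, 3, 1], msg_vec=[0, 0, 3, 1]; VV[0]=max(VV[0],msg_vec) then VV[0][0]++ -> VV[0]=[2, 0, 3, 2]
Event 5: SEND 1->2: VV[1][1]++ -> VV[1]=[0, 1, 0, 0], msg_vec=[0, 1, 0, 0]; VV[2]=max(VV[2],msg_vec) then VV[2][2]++ -> VV[2]=[0, 1, 4, 1]
Event 6: LOCAL 2: VV[2][2]++ -> VV[2]=[0, 1, 5, 1]
Event 7: LOCAL 1: VV[1][1]++ -> VV[1]=[0, 2, 0, 0]
Event 8: LOCAL 2: VV[2][2]++ -> VV[2]=[0, 1, 6, 1]
Event 9: SEND 3->2: VV[3][3]++ -> VV[3]=[0, 0, 0, 3], msg_vec=[0, 0, 0, 3]; VV[2]=max(VV[2],msg_vec) then VV[2][2]++ -> VV[2]=[0, 1, 7, 3]
Final vectors: VV[0]=[2, 0, 3, 2]; VV[1]=[0, 2, 0, 0]; VV[2]=[0, 1, 7, 3]; VV[3]=[0, 0, 0, 3]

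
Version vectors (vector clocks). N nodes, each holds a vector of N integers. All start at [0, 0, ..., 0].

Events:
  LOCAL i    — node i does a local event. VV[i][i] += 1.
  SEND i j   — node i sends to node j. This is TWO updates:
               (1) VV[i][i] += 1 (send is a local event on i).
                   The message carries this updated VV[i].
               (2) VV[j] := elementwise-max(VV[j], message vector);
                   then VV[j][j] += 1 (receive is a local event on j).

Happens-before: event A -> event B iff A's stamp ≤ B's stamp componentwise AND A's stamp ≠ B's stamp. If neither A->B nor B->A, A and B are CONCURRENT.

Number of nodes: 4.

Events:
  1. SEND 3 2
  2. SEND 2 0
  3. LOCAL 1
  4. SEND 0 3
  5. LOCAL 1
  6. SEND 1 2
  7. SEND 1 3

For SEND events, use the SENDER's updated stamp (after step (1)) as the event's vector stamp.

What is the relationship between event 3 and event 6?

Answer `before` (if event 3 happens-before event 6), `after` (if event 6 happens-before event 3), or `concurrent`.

Answer: before

Derivation:
Initial: VV[0]=[0, 0, 0, 0]
Initial: VV[1]=[0, 0, 0, 0]
Initial: VV[2]=[0, 0, 0, 0]
Initial: VV[3]=[0, 0, 0, 0]
Event 1: SEND 3->2: VV[3][3]++ -> VV[3]=[0, 0, 0, 1], msg_vec=[0, 0, 0, 1]; VV[2]=max(VV[2],msg_vec) then VV[2][2]++ -> VV[2]=[0, 0, 1, 1]
Event 2: SEND 2->0: VV[2][2]++ -> VV[2]=[0, 0, 2, 1], msg_vec=[0, 0, 2, 1]; VV[0]=max(VV[0],msg_vec) then VV[0][0]++ -> VV[0]=[1, 0, 2, 1]
Event 3: LOCAL 1: VV[1][1]++ -> VV[1]=[0, 1, 0, 0]
Event 4: SEND 0->3: VV[0][0]++ -> VV[0]=[2, 0, 2, 1], msg_vec=[2, 0, 2, 1]; VV[3]=max(VV[3],msg_vec) then VV[3][3]++ -> VV[3]=[2, 0, 2, 2]
Event 5: LOCAL 1: VV[1][1]++ -> VV[1]=[0, 2, 0, 0]
Event 6: SEND 1->2: VV[1][1]++ -> VV[1]=[0, 3, 0, 0], msg_vec=[0, 3, 0, 0]; VV[2]=max(VV[2],msg_vec) then VV[2][2]++ -> VV[2]=[0, 3, 3, 1]
Event 7: SEND 1->3: VV[1][1]++ -> VV[1]=[0, 4, 0, 0], msg_vec=[0, 4, 0, 0]; VV[3]=max(VV[3],msg_vec) then VV[3][3]++ -> VV[3]=[2, 4, 2, 3]
Event 3 stamp: [0, 1, 0, 0]
Event 6 stamp: [0, 3, 0, 0]
[0, 1, 0, 0] <= [0, 3, 0, 0]? True
[0, 3, 0, 0] <= [0, 1, 0, 0]? False
Relation: before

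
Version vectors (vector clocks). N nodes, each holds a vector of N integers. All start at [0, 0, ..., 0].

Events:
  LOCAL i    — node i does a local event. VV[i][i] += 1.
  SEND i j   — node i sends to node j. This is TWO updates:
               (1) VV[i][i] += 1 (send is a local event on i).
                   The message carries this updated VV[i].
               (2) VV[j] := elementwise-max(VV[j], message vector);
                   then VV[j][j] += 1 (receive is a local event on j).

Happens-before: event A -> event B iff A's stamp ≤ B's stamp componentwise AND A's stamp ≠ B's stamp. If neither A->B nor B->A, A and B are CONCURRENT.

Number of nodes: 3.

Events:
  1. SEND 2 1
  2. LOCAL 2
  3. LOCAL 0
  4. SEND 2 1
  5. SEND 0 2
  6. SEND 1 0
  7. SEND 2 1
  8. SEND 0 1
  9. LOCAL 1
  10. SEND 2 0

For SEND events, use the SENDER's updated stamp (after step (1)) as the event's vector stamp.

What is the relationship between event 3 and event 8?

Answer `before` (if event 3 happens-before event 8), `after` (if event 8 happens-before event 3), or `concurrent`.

Initial: VV[0]=[0, 0, 0]
Initial: VV[1]=[0, 0, 0]
Initial: VV[2]=[0, 0, 0]
Event 1: SEND 2->1: VV[2][2]++ -> VV[2]=[0, 0, 1], msg_vec=[0, 0, 1]; VV[1]=max(VV[1],msg_vec) then VV[1][1]++ -> VV[1]=[0, 1, 1]
Event 2: LOCAL 2: VV[2][2]++ -> VV[2]=[0, 0, 2]
Event 3: LOCAL 0: VV[0][0]++ -> VV[0]=[1, 0, 0]
Event 4: SEND 2->1: VV[2][2]++ -> VV[2]=[0, 0, 3], msg_vec=[0, 0, 3]; VV[1]=max(VV[1],msg_vec) then VV[1][1]++ -> VV[1]=[0, 2, 3]
Event 5: SEND 0->2: VV[0][0]++ -> VV[0]=[2, 0, 0], msg_vec=[2, 0, 0]; VV[2]=max(VV[2],msg_vec) then VV[2][2]++ -> VV[2]=[2, 0, 4]
Event 6: SEND 1->0: VV[1][1]++ -> VV[1]=[0, 3, 3], msg_vec=[0, 3, 3]; VV[0]=max(VV[0],msg_vec) then VV[0][0]++ -> VV[0]=[3, 3, 3]
Event 7: SEND 2->1: VV[2][2]++ -> VV[2]=[2, 0, 5], msg_vec=[2, 0, 5]; VV[1]=max(VV[1],msg_vec) then VV[1][1]++ -> VV[1]=[2, 4, 5]
Event 8: SEND 0->1: VV[0][0]++ -> VV[0]=[4, 3, 3], msg_vec=[4, 3, 3]; VV[1]=max(VV[1],msg_vec) then VV[1][1]++ -> VV[1]=[4, 5, 5]
Event 9: LOCAL 1: VV[1][1]++ -> VV[1]=[4, 6, 5]
Event 10: SEND 2->0: VV[2][2]++ -> VV[2]=[2, 0, 6], msg_vec=[2, 0, 6]; VV[0]=max(VV[0],msg_vec) then VV[0][0]++ -> VV[0]=[5, 3, 6]
Event 3 stamp: [1, 0, 0]
Event 8 stamp: [4, 3, 3]
[1, 0, 0] <= [4, 3, 3]? True
[4, 3, 3] <= [1, 0, 0]? False
Relation: before

Answer: before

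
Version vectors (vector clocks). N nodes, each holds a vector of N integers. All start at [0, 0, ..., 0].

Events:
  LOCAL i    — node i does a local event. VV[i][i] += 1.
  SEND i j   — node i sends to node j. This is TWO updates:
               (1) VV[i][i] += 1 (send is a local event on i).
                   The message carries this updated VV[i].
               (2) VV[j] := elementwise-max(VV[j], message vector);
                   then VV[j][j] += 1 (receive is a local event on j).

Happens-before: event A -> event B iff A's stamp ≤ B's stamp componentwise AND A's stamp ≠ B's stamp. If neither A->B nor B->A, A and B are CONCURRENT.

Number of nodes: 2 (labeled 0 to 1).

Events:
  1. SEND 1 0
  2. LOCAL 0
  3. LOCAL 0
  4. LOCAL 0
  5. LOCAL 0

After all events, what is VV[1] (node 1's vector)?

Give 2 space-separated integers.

Initial: VV[0]=[0, 0]
Initial: VV[1]=[0, 0]
Event 1: SEND 1->0: VV[1][1]++ -> VV[1]=[0, 1], msg_vec=[0, 1]; VV[0]=max(VV[0],msg_vec) then VV[0][0]++ -> VV[0]=[1, 1]
Event 2: LOCAL 0: VV[0][0]++ -> VV[0]=[2, 1]
Event 3: LOCAL 0: VV[0][0]++ -> VV[0]=[3, 1]
Event 4: LOCAL 0: VV[0][0]++ -> VV[0]=[4, 1]
Event 5: LOCAL 0: VV[0][0]++ -> VV[0]=[5, 1]
Final vectors: VV[0]=[5, 1]; VV[1]=[0, 1]

Answer: 0 1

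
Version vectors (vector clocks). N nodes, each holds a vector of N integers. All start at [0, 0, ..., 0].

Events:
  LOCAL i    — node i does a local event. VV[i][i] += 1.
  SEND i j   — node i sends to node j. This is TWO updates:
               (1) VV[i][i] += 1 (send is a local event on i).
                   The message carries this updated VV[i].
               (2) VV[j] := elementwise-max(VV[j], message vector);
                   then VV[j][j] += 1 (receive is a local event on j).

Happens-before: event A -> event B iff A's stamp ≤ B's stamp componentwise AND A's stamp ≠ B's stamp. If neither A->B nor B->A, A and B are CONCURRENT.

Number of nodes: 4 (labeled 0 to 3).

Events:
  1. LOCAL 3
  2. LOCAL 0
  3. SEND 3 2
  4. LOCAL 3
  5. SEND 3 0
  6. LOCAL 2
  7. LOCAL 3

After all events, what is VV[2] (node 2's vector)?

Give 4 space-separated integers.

Answer: 0 0 2 2

Derivation:
Initial: VV[0]=[0, 0, 0, 0]
Initial: VV[1]=[0, 0, 0, 0]
Initial: VV[2]=[0, 0, 0, 0]
Initial: VV[3]=[0, 0, 0, 0]
Event 1: LOCAL 3: VV[3][3]++ -> VV[3]=[0, 0, 0, 1]
Event 2: LOCAL 0: VV[0][0]++ -> VV[0]=[1, 0, 0, 0]
Event 3: SEND 3->2: VV[3][3]++ -> VV[3]=[0, 0, 0, 2], msg_vec=[0, 0, 0, 2]; VV[2]=max(VV[2],msg_vec) then VV[2][2]++ -> VV[2]=[0, 0, 1, 2]
Event 4: LOCAL 3: VV[3][3]++ -> VV[3]=[0, 0, 0, 3]
Event 5: SEND 3->0: VV[3][3]++ -> VV[3]=[0, 0, 0, 4], msg_vec=[0, 0, 0, 4]; VV[0]=max(VV[0],msg_vec) then VV[0][0]++ -> VV[0]=[2, 0, 0, 4]
Event 6: LOCAL 2: VV[2][2]++ -> VV[2]=[0, 0, 2, 2]
Event 7: LOCAL 3: VV[3][3]++ -> VV[3]=[0, 0, 0, 5]
Final vectors: VV[0]=[2, 0, 0, 4]; VV[1]=[0, 0, 0, 0]; VV[2]=[0, 0, 2, 2]; VV[3]=[0, 0, 0, 5]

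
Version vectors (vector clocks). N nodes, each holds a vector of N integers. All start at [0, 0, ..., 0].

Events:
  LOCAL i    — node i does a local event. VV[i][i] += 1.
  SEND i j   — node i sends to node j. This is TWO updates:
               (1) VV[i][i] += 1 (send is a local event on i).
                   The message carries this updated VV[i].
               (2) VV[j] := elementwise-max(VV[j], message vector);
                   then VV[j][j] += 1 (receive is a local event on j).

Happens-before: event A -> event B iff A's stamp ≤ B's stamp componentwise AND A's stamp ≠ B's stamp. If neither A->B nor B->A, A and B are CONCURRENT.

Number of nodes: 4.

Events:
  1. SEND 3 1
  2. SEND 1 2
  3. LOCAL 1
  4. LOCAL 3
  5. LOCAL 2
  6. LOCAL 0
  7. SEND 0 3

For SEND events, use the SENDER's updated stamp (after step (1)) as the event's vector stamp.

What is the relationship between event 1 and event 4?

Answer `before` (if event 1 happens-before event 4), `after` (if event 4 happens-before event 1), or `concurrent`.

Answer: before

Derivation:
Initial: VV[0]=[0, 0, 0, 0]
Initial: VV[1]=[0, 0, 0, 0]
Initial: VV[2]=[0, 0, 0, 0]
Initial: VV[3]=[0, 0, 0, 0]
Event 1: SEND 3->1: VV[3][3]++ -> VV[3]=[0, 0, 0, 1], msg_vec=[0, 0, 0, 1]; VV[1]=max(VV[1],msg_vec) then VV[1][1]++ -> VV[1]=[0, 1, 0, 1]
Event 2: SEND 1->2: VV[1][1]++ -> VV[1]=[0, 2, 0, 1], msg_vec=[0, 2, 0, 1]; VV[2]=max(VV[2],msg_vec) then VV[2][2]++ -> VV[2]=[0, 2, 1, 1]
Event 3: LOCAL 1: VV[1][1]++ -> VV[1]=[0, 3, 0, 1]
Event 4: LOCAL 3: VV[3][3]++ -> VV[3]=[0, 0, 0, 2]
Event 5: LOCAL 2: VV[2][2]++ -> VV[2]=[0, 2, 2, 1]
Event 6: LOCAL 0: VV[0][0]++ -> VV[0]=[1, 0, 0, 0]
Event 7: SEND 0->3: VV[0][0]++ -> VV[0]=[2, 0, 0, 0], msg_vec=[2, 0, 0, 0]; VV[3]=max(VV[3],msg_vec) then VV[3][3]++ -> VV[3]=[2, 0, 0, 3]
Event 1 stamp: [0, 0, 0, 1]
Event 4 stamp: [0, 0, 0, 2]
[0, 0, 0, 1] <= [0, 0, 0, 2]? True
[0, 0, 0, 2] <= [0, 0, 0, 1]? False
Relation: before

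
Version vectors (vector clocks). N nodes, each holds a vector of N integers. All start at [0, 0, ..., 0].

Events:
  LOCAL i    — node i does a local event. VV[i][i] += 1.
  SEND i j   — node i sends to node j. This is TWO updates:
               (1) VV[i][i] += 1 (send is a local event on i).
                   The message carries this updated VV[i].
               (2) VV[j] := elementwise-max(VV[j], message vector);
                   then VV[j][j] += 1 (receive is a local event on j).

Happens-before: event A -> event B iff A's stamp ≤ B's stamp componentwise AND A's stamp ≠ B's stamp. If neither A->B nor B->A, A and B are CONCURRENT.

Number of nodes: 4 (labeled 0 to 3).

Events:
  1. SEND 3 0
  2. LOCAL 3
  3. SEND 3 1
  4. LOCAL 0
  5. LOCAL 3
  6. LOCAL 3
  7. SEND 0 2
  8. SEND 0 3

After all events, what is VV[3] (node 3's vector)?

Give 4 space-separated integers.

Answer: 4 0 0 6

Derivation:
Initial: VV[0]=[0, 0, 0, 0]
Initial: VV[1]=[0, 0, 0, 0]
Initial: VV[2]=[0, 0, 0, 0]
Initial: VV[3]=[0, 0, 0, 0]
Event 1: SEND 3->0: VV[3][3]++ -> VV[3]=[0, 0, 0, 1], msg_vec=[0, 0, 0, 1]; VV[0]=max(VV[0],msg_vec) then VV[0][0]++ -> VV[0]=[1, 0, 0, 1]
Event 2: LOCAL 3: VV[3][3]++ -> VV[3]=[0, 0, 0, 2]
Event 3: SEND 3->1: VV[3][3]++ -> VV[3]=[0, 0, 0, 3], msg_vec=[0, 0, 0, 3]; VV[1]=max(VV[1],msg_vec) then VV[1][1]++ -> VV[1]=[0, 1, 0, 3]
Event 4: LOCAL 0: VV[0][0]++ -> VV[0]=[2, 0, 0, 1]
Event 5: LOCAL 3: VV[3][3]++ -> VV[3]=[0, 0, 0, 4]
Event 6: LOCAL 3: VV[3][3]++ -> VV[3]=[0, 0, 0, 5]
Event 7: SEND 0->2: VV[0][0]++ -> VV[0]=[3, 0, 0, 1], msg_vec=[3, 0, 0, 1]; VV[2]=max(VV[2],msg_vec) then VV[2][2]++ -> VV[2]=[3, 0, 1, 1]
Event 8: SEND 0->3: VV[0][0]++ -> VV[0]=[4, 0, 0, 1], msg_vec=[4, 0, 0, 1]; VV[3]=max(VV[3],msg_vec) then VV[3][3]++ -> VV[3]=[4, 0, 0, 6]
Final vectors: VV[0]=[4, 0, 0, 1]; VV[1]=[0, 1, 0, 3]; VV[2]=[3, 0, 1, 1]; VV[3]=[4, 0, 0, 6]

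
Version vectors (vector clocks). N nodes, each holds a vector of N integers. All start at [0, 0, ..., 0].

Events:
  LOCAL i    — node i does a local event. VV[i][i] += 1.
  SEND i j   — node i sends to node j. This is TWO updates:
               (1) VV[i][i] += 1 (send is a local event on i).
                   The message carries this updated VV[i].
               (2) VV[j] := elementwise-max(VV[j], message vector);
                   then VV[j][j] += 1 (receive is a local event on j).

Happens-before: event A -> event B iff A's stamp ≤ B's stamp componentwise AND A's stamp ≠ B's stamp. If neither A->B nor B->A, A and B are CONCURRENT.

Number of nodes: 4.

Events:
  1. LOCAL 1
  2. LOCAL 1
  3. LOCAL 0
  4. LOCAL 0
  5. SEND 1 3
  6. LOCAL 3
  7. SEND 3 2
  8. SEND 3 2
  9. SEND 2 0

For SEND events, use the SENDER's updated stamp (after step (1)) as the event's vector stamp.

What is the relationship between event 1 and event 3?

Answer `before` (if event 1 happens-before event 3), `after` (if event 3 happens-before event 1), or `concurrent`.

Answer: concurrent

Derivation:
Initial: VV[0]=[0, 0, 0, 0]
Initial: VV[1]=[0, 0, 0, 0]
Initial: VV[2]=[0, 0, 0, 0]
Initial: VV[3]=[0, 0, 0, 0]
Event 1: LOCAL 1: VV[1][1]++ -> VV[1]=[0, 1, 0, 0]
Event 2: LOCAL 1: VV[1][1]++ -> VV[1]=[0, 2, 0, 0]
Event 3: LOCAL 0: VV[0][0]++ -> VV[0]=[1, 0, 0, 0]
Event 4: LOCAL 0: VV[0][0]++ -> VV[0]=[2, 0, 0, 0]
Event 5: SEND 1->3: VV[1][1]++ -> VV[1]=[0, 3, 0, 0], msg_vec=[0, 3, 0, 0]; VV[3]=max(VV[3],msg_vec) then VV[3][3]++ -> VV[3]=[0, 3, 0, 1]
Event 6: LOCAL 3: VV[3][3]++ -> VV[3]=[0, 3, 0, 2]
Event 7: SEND 3->2: VV[3][3]++ -> VV[3]=[0, 3, 0, 3], msg_vec=[0, 3, 0, 3]; VV[2]=max(VV[2],msg_vec) then VV[2][2]++ -> VV[2]=[0, 3, 1, 3]
Event 8: SEND 3->2: VV[3][3]++ -> VV[3]=[0, 3, 0, 4], msg_vec=[0, 3, 0, 4]; VV[2]=max(VV[2],msg_vec) then VV[2][2]++ -> VV[2]=[0, 3, 2, 4]
Event 9: SEND 2->0: VV[2][2]++ -> VV[2]=[0, 3, 3, 4], msg_vec=[0, 3, 3, 4]; VV[0]=max(VV[0],msg_vec) then VV[0][0]++ -> VV[0]=[3, 3, 3, 4]
Event 1 stamp: [0, 1, 0, 0]
Event 3 stamp: [1, 0, 0, 0]
[0, 1, 0, 0] <= [1, 0, 0, 0]? False
[1, 0, 0, 0] <= [0, 1, 0, 0]? False
Relation: concurrent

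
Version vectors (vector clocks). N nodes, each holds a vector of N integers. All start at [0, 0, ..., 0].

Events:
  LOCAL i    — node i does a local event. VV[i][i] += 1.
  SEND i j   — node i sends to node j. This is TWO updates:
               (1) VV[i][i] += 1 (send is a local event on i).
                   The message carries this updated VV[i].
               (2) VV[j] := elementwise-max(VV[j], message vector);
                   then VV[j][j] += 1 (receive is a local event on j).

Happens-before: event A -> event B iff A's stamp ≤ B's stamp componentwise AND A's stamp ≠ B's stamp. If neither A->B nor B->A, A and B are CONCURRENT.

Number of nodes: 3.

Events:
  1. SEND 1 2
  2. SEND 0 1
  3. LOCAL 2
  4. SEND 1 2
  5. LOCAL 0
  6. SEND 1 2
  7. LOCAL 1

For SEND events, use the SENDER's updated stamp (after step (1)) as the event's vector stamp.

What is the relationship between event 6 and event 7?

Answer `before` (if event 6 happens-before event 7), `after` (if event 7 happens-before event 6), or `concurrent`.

Initial: VV[0]=[0, 0, 0]
Initial: VV[1]=[0, 0, 0]
Initial: VV[2]=[0, 0, 0]
Event 1: SEND 1->2: VV[1][1]++ -> VV[1]=[0, 1, 0], msg_vec=[0, 1, 0]; VV[2]=max(VV[2],msg_vec) then VV[2][2]++ -> VV[2]=[0, 1, 1]
Event 2: SEND 0->1: VV[0][0]++ -> VV[0]=[1, 0, 0], msg_vec=[1, 0, 0]; VV[1]=max(VV[1],msg_vec) then VV[1][1]++ -> VV[1]=[1, 2, 0]
Event 3: LOCAL 2: VV[2][2]++ -> VV[2]=[0, 1, 2]
Event 4: SEND 1->2: VV[1][1]++ -> VV[1]=[1, 3, 0], msg_vec=[1, 3, 0]; VV[2]=max(VV[2],msg_vec) then VV[2][2]++ -> VV[2]=[1, 3, 3]
Event 5: LOCAL 0: VV[0][0]++ -> VV[0]=[2, 0, 0]
Event 6: SEND 1->2: VV[1][1]++ -> VV[1]=[1, 4, 0], msg_vec=[1, 4, 0]; VV[2]=max(VV[2],msg_vec) then VV[2][2]++ -> VV[2]=[1, 4, 4]
Event 7: LOCAL 1: VV[1][1]++ -> VV[1]=[1, 5, 0]
Event 6 stamp: [1, 4, 0]
Event 7 stamp: [1, 5, 0]
[1, 4, 0] <= [1, 5, 0]? True
[1, 5, 0] <= [1, 4, 0]? False
Relation: before

Answer: before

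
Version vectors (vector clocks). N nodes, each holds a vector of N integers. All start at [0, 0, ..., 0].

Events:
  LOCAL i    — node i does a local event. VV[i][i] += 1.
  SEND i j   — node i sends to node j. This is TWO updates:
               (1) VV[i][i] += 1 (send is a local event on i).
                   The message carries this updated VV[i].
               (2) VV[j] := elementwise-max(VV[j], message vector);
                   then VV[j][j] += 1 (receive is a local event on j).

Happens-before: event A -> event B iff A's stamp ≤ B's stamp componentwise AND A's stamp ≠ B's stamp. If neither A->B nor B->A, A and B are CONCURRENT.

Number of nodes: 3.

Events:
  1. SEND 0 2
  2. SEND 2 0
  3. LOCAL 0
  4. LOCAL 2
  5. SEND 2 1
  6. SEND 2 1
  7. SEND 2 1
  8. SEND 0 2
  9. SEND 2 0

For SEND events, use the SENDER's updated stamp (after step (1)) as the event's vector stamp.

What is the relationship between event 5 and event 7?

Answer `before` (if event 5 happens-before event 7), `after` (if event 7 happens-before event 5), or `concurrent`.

Answer: before

Derivation:
Initial: VV[0]=[0, 0, 0]
Initial: VV[1]=[0, 0, 0]
Initial: VV[2]=[0, 0, 0]
Event 1: SEND 0->2: VV[0][0]++ -> VV[0]=[1, 0, 0], msg_vec=[1, 0, 0]; VV[2]=max(VV[2],msg_vec) then VV[2][2]++ -> VV[2]=[1, 0, 1]
Event 2: SEND 2->0: VV[2][2]++ -> VV[2]=[1, 0, 2], msg_vec=[1, 0, 2]; VV[0]=max(VV[0],msg_vec) then VV[0][0]++ -> VV[0]=[2, 0, 2]
Event 3: LOCAL 0: VV[0][0]++ -> VV[0]=[3, 0, 2]
Event 4: LOCAL 2: VV[2][2]++ -> VV[2]=[1, 0, 3]
Event 5: SEND 2->1: VV[2][2]++ -> VV[2]=[1, 0, 4], msg_vec=[1, 0, 4]; VV[1]=max(VV[1],msg_vec) then VV[1][1]++ -> VV[1]=[1, 1, 4]
Event 6: SEND 2->1: VV[2][2]++ -> VV[2]=[1, 0, 5], msg_vec=[1, 0, 5]; VV[1]=max(VV[1],msg_vec) then VV[1][1]++ -> VV[1]=[1, 2, 5]
Event 7: SEND 2->1: VV[2][2]++ -> VV[2]=[1, 0, 6], msg_vec=[1, 0, 6]; VV[1]=max(VV[1],msg_vec) then VV[1][1]++ -> VV[1]=[1, 3, 6]
Event 8: SEND 0->2: VV[0][0]++ -> VV[0]=[4, 0, 2], msg_vec=[4, 0, 2]; VV[2]=max(VV[2],msg_vec) then VV[2][2]++ -> VV[2]=[4, 0, 7]
Event 9: SEND 2->0: VV[2][2]++ -> VV[2]=[4, 0, 8], msg_vec=[4, 0, 8]; VV[0]=max(VV[0],msg_vec) then VV[0][0]++ -> VV[0]=[5, 0, 8]
Event 5 stamp: [1, 0, 4]
Event 7 stamp: [1, 0, 6]
[1, 0, 4] <= [1, 0, 6]? True
[1, 0, 6] <= [1, 0, 4]? False
Relation: before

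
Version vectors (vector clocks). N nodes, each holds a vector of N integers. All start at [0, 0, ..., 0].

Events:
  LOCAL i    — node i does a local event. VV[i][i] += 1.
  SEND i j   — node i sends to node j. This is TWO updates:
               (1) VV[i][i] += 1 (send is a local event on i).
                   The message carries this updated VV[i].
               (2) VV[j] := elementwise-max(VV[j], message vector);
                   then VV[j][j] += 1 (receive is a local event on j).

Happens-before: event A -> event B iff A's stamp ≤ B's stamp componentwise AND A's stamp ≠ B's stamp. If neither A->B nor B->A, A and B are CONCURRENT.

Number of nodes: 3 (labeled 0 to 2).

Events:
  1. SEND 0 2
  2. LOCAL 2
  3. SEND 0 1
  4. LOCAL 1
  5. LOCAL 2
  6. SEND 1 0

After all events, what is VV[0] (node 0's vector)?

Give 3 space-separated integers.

Initial: VV[0]=[0, 0, 0]
Initial: VV[1]=[0, 0, 0]
Initial: VV[2]=[0, 0, 0]
Event 1: SEND 0->2: VV[0][0]++ -> VV[0]=[1, 0, 0], msg_vec=[1, 0, 0]; VV[2]=max(VV[2],msg_vec) then VV[2][2]++ -> VV[2]=[1, 0, 1]
Event 2: LOCAL 2: VV[2][2]++ -> VV[2]=[1, 0, 2]
Event 3: SEND 0->1: VV[0][0]++ -> VV[0]=[2, 0, 0], msg_vec=[2, 0, 0]; VV[1]=max(VV[1],msg_vec) then VV[1][1]++ -> VV[1]=[2, 1, 0]
Event 4: LOCAL 1: VV[1][1]++ -> VV[1]=[2, 2, 0]
Event 5: LOCAL 2: VV[2][2]++ -> VV[2]=[1, 0, 3]
Event 6: SEND 1->0: VV[1][1]++ -> VV[1]=[2, 3, 0], msg_vec=[2, 3, 0]; VV[0]=max(VV[0],msg_vec) then VV[0][0]++ -> VV[0]=[3, 3, 0]
Final vectors: VV[0]=[3, 3, 0]; VV[1]=[2, 3, 0]; VV[2]=[1, 0, 3]

Answer: 3 3 0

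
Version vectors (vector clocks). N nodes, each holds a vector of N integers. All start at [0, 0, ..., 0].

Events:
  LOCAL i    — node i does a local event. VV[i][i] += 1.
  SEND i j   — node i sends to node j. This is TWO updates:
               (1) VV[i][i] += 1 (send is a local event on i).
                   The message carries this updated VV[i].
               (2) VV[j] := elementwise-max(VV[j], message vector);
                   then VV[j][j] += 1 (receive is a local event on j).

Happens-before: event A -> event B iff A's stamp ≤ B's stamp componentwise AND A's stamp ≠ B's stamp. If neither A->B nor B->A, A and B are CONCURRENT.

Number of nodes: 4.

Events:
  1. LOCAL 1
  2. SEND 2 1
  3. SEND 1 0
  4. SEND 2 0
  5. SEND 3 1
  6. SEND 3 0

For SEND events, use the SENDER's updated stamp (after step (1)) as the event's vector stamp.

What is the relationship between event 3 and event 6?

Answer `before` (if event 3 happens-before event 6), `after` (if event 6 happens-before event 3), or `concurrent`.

Answer: concurrent

Derivation:
Initial: VV[0]=[0, 0, 0, 0]
Initial: VV[1]=[0, 0, 0, 0]
Initial: VV[2]=[0, 0, 0, 0]
Initial: VV[3]=[0, 0, 0, 0]
Event 1: LOCAL 1: VV[1][1]++ -> VV[1]=[0, 1, 0, 0]
Event 2: SEND 2->1: VV[2][2]++ -> VV[2]=[0, 0, 1, 0], msg_vec=[0, 0, 1, 0]; VV[1]=max(VV[1],msg_vec) then VV[1][1]++ -> VV[1]=[0, 2, 1, 0]
Event 3: SEND 1->0: VV[1][1]++ -> VV[1]=[0, 3, 1, 0], msg_vec=[0, 3, 1, 0]; VV[0]=max(VV[0],msg_vec) then VV[0][0]++ -> VV[0]=[1, 3, 1, 0]
Event 4: SEND 2->0: VV[2][2]++ -> VV[2]=[0, 0, 2, 0], msg_vec=[0, 0, 2, 0]; VV[0]=max(VV[0],msg_vec) then VV[0][0]++ -> VV[0]=[2, 3, 2, 0]
Event 5: SEND 3->1: VV[3][3]++ -> VV[3]=[0, 0, 0, 1], msg_vec=[0, 0, 0, 1]; VV[1]=max(VV[1],msg_vec) then VV[1][1]++ -> VV[1]=[0, 4, 1, 1]
Event 6: SEND 3->0: VV[3][3]++ -> VV[3]=[0, 0, 0, 2], msg_vec=[0, 0, 0, 2]; VV[0]=max(VV[0],msg_vec) then VV[0][0]++ -> VV[0]=[3, 3, 2, 2]
Event 3 stamp: [0, 3, 1, 0]
Event 6 stamp: [0, 0, 0, 2]
[0, 3, 1, 0] <= [0, 0, 0, 2]? False
[0, 0, 0, 2] <= [0, 3, 1, 0]? False
Relation: concurrent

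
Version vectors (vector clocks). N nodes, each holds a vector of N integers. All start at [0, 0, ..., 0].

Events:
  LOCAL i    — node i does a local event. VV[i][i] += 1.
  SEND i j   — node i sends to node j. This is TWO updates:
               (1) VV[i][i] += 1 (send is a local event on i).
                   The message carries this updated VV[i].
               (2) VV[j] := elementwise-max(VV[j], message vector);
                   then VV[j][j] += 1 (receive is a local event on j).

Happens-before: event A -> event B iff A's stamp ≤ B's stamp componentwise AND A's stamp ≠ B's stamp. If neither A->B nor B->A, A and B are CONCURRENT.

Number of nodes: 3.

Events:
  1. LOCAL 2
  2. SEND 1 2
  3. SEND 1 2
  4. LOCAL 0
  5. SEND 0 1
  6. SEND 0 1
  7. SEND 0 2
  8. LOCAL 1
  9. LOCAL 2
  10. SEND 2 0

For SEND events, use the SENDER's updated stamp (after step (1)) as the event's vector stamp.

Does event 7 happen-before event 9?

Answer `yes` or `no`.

Initial: VV[0]=[0, 0, 0]
Initial: VV[1]=[0, 0, 0]
Initial: VV[2]=[0, 0, 0]
Event 1: LOCAL 2: VV[2][2]++ -> VV[2]=[0, 0, 1]
Event 2: SEND 1->2: VV[1][1]++ -> VV[1]=[0, 1, 0], msg_vec=[0, 1, 0]; VV[2]=max(VV[2],msg_vec) then VV[2][2]++ -> VV[2]=[0, 1, 2]
Event 3: SEND 1->2: VV[1][1]++ -> VV[1]=[0, 2, 0], msg_vec=[0, 2, 0]; VV[2]=max(VV[2],msg_vec) then VV[2][2]++ -> VV[2]=[0, 2, 3]
Event 4: LOCAL 0: VV[0][0]++ -> VV[0]=[1, 0, 0]
Event 5: SEND 0->1: VV[0][0]++ -> VV[0]=[2, 0, 0], msg_vec=[2, 0, 0]; VV[1]=max(VV[1],msg_vec) then VV[1][1]++ -> VV[1]=[2, 3, 0]
Event 6: SEND 0->1: VV[0][0]++ -> VV[0]=[3, 0, 0], msg_vec=[3, 0, 0]; VV[1]=max(VV[1],msg_vec) then VV[1][1]++ -> VV[1]=[3, 4, 0]
Event 7: SEND 0->2: VV[0][0]++ -> VV[0]=[4, 0, 0], msg_vec=[4, 0, 0]; VV[2]=max(VV[2],msg_vec) then VV[2][2]++ -> VV[2]=[4, 2, 4]
Event 8: LOCAL 1: VV[1][1]++ -> VV[1]=[3, 5, 0]
Event 9: LOCAL 2: VV[2][2]++ -> VV[2]=[4, 2, 5]
Event 10: SEND 2->0: VV[2][2]++ -> VV[2]=[4, 2, 6], msg_vec=[4, 2, 6]; VV[0]=max(VV[0],msg_vec) then VV[0][0]++ -> VV[0]=[5, 2, 6]
Event 7 stamp: [4, 0, 0]
Event 9 stamp: [4, 2, 5]
[4, 0, 0] <= [4, 2, 5]? True. Equal? False. Happens-before: True

Answer: yes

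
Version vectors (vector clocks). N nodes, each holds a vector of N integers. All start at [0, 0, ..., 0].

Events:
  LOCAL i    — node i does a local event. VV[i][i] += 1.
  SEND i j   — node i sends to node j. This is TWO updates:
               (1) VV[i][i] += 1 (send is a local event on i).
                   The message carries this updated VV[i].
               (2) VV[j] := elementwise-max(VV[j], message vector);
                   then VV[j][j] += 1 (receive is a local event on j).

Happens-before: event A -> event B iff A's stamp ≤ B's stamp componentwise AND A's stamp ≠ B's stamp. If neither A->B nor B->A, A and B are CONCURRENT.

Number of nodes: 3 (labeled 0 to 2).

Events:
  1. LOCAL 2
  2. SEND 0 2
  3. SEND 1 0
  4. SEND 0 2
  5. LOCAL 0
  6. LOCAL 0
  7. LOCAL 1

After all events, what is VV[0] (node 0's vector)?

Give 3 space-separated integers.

Initial: VV[0]=[0, 0, 0]
Initial: VV[1]=[0, 0, 0]
Initial: VV[2]=[0, 0, 0]
Event 1: LOCAL 2: VV[2][2]++ -> VV[2]=[0, 0, 1]
Event 2: SEND 0->2: VV[0][0]++ -> VV[0]=[1, 0, 0], msg_vec=[1, 0, 0]; VV[2]=max(VV[2],msg_vec) then VV[2][2]++ -> VV[2]=[1, 0, 2]
Event 3: SEND 1->0: VV[1][1]++ -> VV[1]=[0, 1, 0], msg_vec=[0, 1, 0]; VV[0]=max(VV[0],msg_vec) then VV[0][0]++ -> VV[0]=[2, 1, 0]
Event 4: SEND 0->2: VV[0][0]++ -> VV[0]=[3, 1, 0], msg_vec=[3, 1, 0]; VV[2]=max(VV[2],msg_vec) then VV[2][2]++ -> VV[2]=[3, 1, 3]
Event 5: LOCAL 0: VV[0][0]++ -> VV[0]=[4, 1, 0]
Event 6: LOCAL 0: VV[0][0]++ -> VV[0]=[5, 1, 0]
Event 7: LOCAL 1: VV[1][1]++ -> VV[1]=[0, 2, 0]
Final vectors: VV[0]=[5, 1, 0]; VV[1]=[0, 2, 0]; VV[2]=[3, 1, 3]

Answer: 5 1 0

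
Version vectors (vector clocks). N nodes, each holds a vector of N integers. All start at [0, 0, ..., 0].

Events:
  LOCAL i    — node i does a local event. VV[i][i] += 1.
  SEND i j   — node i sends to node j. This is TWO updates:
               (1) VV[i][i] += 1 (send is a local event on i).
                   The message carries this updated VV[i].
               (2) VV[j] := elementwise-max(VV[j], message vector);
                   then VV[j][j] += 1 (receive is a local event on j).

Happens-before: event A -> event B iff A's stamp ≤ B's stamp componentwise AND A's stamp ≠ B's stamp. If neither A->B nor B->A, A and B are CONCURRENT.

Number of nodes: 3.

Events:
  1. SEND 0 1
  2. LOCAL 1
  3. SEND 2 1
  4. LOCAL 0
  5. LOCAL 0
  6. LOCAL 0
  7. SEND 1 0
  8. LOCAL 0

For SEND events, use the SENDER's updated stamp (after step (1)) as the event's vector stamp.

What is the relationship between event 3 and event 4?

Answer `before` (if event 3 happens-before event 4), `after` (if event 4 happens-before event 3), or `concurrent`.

Initial: VV[0]=[0, 0, 0]
Initial: VV[1]=[0, 0, 0]
Initial: VV[2]=[0, 0, 0]
Event 1: SEND 0->1: VV[0][0]++ -> VV[0]=[1, 0, 0], msg_vec=[1, 0, 0]; VV[1]=max(VV[1],msg_vec) then VV[1][1]++ -> VV[1]=[1, 1, 0]
Event 2: LOCAL 1: VV[1][1]++ -> VV[1]=[1, 2, 0]
Event 3: SEND 2->1: VV[2][2]++ -> VV[2]=[0, 0, 1], msg_vec=[0, 0, 1]; VV[1]=max(VV[1],msg_vec) then VV[1][1]++ -> VV[1]=[1, 3, 1]
Event 4: LOCAL 0: VV[0][0]++ -> VV[0]=[2, 0, 0]
Event 5: LOCAL 0: VV[0][0]++ -> VV[0]=[3, 0, 0]
Event 6: LOCAL 0: VV[0][0]++ -> VV[0]=[4, 0, 0]
Event 7: SEND 1->0: VV[1][1]++ -> VV[1]=[1, 4, 1], msg_vec=[1, 4, 1]; VV[0]=max(VV[0],msg_vec) then VV[0][0]++ -> VV[0]=[5, 4, 1]
Event 8: LOCAL 0: VV[0][0]++ -> VV[0]=[6, 4, 1]
Event 3 stamp: [0, 0, 1]
Event 4 stamp: [2, 0, 0]
[0, 0, 1] <= [2, 0, 0]? False
[2, 0, 0] <= [0, 0, 1]? False
Relation: concurrent

Answer: concurrent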